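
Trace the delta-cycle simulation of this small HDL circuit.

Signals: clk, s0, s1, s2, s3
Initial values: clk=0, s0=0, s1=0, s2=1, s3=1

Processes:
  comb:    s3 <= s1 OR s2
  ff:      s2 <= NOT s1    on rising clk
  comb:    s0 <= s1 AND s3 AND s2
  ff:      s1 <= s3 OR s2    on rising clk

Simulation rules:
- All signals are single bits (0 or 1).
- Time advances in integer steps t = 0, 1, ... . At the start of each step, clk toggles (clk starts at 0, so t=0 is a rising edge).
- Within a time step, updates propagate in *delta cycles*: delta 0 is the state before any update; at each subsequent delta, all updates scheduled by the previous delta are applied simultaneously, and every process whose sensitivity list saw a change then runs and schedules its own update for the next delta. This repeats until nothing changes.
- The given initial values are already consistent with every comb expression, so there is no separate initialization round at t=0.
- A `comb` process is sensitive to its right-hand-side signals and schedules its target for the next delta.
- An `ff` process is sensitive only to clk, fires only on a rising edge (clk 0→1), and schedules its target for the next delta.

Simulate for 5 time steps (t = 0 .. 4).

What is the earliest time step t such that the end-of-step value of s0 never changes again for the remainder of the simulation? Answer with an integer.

2

t=0 Δ0: s3=1 s1=0 s2=1 s0=0 clk=0
  Δ1: clk:0→1
  Δ2: s1:0→1
  Δ3: s0:0→1
  (3Δ to stable)
t=1 Δ0: s3=1 s1=1 s2=1 s0=1 clk=1
  Δ1: clk:1→0
  (1Δ to stable)
t=2 Δ0: s3=1 s1=1 s2=1 s0=1 clk=0
  Δ1: clk:0→1
  Δ2: s2:1→0
  Δ3: s0:1→0
  (3Δ to stable)
t=3 Δ0: s3=1 s1=1 s2=0 s0=0 clk=1
  Δ1: clk:1→0
  (1Δ to stable)
t=4 Δ0: s3=1 s1=1 s2=0 s0=0 clk=0
  Δ1: clk:0→1
  (1Δ to stable)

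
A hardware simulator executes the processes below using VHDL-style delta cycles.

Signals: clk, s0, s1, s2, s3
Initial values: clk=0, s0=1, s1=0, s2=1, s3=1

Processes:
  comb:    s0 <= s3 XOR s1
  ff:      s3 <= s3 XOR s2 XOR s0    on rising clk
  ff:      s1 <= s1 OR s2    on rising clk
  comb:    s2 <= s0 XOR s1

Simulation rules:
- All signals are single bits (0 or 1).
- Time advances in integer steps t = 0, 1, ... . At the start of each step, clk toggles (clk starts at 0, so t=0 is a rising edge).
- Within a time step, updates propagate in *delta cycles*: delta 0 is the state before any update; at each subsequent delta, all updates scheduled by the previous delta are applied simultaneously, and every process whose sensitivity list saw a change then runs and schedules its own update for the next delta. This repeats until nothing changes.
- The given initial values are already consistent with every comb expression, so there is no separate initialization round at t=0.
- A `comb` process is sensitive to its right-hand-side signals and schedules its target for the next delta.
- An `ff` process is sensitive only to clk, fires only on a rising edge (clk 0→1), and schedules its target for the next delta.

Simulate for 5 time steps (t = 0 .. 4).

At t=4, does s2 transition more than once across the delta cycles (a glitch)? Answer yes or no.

t0.Δ0 clk=0 s3=1 s1=0 s0=1 s2=1
t0.Δ1 clk=1 s3=1 s1=0 s0=1 s2=1
t0.Δ2 clk=1 s3=1 s1=1 s0=1 s2=1
t0.Δ3 clk=1 s3=1 s1=1 s0=0 s2=0
t0.Δ4 clk=1 s3=1 s1=1 s0=0 s2=1
t1.Δ0 clk=1 s3=1 s1=1 s0=0 s2=1
t1.Δ1 clk=0 s3=1 s1=1 s0=0 s2=1
t2.Δ0 clk=0 s3=1 s1=1 s0=0 s2=1
t2.Δ1 clk=1 s3=1 s1=1 s0=0 s2=1
t2.Δ2 clk=1 s3=0 s1=1 s0=0 s2=1
t2.Δ3 clk=1 s3=0 s1=1 s0=1 s2=1
t2.Δ4 clk=1 s3=0 s1=1 s0=1 s2=0
t3.Δ0 clk=1 s3=0 s1=1 s0=1 s2=0
t3.Δ1 clk=0 s3=0 s1=1 s0=1 s2=0
t4.Δ0 clk=0 s3=0 s1=1 s0=1 s2=0
t4.Δ1 clk=1 s3=0 s1=1 s0=1 s2=0
t4.Δ2 clk=1 s3=1 s1=1 s0=1 s2=0
t4.Δ3 clk=1 s3=1 s1=1 s0=0 s2=0
t4.Δ4 clk=1 s3=1 s1=1 s0=0 s2=1

no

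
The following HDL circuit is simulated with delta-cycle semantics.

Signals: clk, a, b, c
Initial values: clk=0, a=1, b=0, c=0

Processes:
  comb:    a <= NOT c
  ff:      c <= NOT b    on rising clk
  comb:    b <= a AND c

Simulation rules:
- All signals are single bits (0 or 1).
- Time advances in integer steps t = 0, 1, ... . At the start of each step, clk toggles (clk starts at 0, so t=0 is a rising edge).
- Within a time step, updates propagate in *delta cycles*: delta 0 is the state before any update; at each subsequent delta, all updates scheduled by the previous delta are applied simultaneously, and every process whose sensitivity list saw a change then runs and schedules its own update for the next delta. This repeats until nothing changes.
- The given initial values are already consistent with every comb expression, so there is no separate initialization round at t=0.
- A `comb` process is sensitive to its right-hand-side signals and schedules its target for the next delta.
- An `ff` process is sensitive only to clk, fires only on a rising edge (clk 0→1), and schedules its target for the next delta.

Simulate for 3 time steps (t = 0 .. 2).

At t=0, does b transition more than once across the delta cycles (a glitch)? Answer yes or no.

[bits: a,clk,c,b]
t=0: Δ0=1000 Δ1=1100 Δ2=1110 Δ3=0111 Δ4=0110 | 4Δ
t=1: Δ0=0110 Δ1=0010 | 1Δ
t=2: Δ0=0010 Δ1=0110 | 1Δ

yes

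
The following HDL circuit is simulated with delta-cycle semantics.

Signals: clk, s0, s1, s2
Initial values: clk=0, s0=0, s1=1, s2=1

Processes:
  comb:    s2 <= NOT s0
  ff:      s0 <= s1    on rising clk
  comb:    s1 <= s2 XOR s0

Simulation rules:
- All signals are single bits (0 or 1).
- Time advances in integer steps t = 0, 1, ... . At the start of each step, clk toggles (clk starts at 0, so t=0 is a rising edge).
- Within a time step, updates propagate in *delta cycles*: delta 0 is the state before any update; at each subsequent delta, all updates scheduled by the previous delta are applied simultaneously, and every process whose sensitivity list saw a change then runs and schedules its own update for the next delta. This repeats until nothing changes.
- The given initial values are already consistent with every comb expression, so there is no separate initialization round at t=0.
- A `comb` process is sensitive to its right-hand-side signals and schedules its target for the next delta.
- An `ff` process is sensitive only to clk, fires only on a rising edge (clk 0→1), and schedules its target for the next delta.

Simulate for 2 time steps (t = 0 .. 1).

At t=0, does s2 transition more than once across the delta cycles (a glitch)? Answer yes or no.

no

t=0 Δ0: s1=1 s2=1 clk=0 s0=0
  Δ1: clk:0→1
  Δ2: s0:0→1
  Δ3: s1:1→0, s2:1→0
  Δ4: s1:0→1
  (4Δ to stable)
t=1 Δ0: s1=1 s2=0 clk=1 s0=1
  Δ1: clk:1→0
  (1Δ to stable)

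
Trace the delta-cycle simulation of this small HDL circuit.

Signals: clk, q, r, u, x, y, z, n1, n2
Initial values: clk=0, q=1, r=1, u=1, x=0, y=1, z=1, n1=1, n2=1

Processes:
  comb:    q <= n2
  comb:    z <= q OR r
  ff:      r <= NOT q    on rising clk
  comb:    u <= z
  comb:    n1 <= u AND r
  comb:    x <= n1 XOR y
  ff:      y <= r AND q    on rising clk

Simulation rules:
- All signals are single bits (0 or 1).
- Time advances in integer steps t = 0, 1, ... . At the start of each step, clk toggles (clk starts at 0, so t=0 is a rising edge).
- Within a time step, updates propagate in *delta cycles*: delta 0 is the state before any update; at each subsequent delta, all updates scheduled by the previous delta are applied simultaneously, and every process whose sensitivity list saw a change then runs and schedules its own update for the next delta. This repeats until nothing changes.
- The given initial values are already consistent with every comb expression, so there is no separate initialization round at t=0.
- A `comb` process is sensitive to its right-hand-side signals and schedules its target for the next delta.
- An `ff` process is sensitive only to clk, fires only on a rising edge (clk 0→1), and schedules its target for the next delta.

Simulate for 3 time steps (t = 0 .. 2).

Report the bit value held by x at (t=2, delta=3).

0

t0.Δ0 u=1 r=1 q=1 clk=0 n1=1 x=0 z=1 n2=1 y=1
t0.Δ1 u=1 r=1 q=1 clk=1 n1=1 x=0 z=1 n2=1 y=1
t0.Δ2 u=1 r=0 q=1 clk=1 n1=1 x=0 z=1 n2=1 y=1
t0.Δ3 u=1 r=0 q=1 clk=1 n1=0 x=0 z=1 n2=1 y=1
t0.Δ4 u=1 r=0 q=1 clk=1 n1=0 x=1 z=1 n2=1 y=1
t1.Δ0 u=1 r=0 q=1 clk=1 n1=0 x=1 z=1 n2=1 y=1
t1.Δ1 u=1 r=0 q=1 clk=0 n1=0 x=1 z=1 n2=1 y=1
t2.Δ0 u=1 r=0 q=1 clk=0 n1=0 x=1 z=1 n2=1 y=1
t2.Δ1 u=1 r=0 q=1 clk=1 n1=0 x=1 z=1 n2=1 y=1
t2.Δ2 u=1 r=0 q=1 clk=1 n1=0 x=1 z=1 n2=1 y=0
t2.Δ3 u=1 r=0 q=1 clk=1 n1=0 x=0 z=1 n2=1 y=0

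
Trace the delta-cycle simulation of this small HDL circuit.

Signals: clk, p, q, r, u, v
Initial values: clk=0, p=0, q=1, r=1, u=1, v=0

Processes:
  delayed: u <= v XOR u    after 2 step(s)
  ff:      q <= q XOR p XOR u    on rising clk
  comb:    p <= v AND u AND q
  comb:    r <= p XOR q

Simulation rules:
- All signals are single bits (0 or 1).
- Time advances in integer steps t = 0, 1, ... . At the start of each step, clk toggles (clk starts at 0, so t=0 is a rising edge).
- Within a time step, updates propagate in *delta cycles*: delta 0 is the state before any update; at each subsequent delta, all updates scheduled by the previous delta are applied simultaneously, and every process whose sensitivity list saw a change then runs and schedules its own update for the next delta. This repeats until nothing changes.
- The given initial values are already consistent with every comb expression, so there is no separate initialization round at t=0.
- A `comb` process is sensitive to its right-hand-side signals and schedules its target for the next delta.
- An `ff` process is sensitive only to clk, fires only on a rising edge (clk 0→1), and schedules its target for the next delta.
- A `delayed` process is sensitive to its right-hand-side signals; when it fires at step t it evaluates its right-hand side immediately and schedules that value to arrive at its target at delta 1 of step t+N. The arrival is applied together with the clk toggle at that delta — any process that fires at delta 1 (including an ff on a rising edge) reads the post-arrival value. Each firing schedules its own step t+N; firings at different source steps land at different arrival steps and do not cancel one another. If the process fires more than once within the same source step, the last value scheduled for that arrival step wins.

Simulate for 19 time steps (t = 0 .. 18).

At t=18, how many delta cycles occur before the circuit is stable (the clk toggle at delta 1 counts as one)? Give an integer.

t0.Δ0 v=0 clk=0 r=1 p=0 u=1 q=1
t0.Δ1 v=0 clk=1 r=1 p=0 u=1 q=1
t0.Δ2 v=0 clk=1 r=1 p=0 u=1 q=0
t0.Δ3 v=0 clk=1 r=0 p=0 u=1 q=0
t1.Δ0 v=0 clk=1 r=0 p=0 u=1 q=0
t1.Δ1 v=0 clk=0 r=0 p=0 u=1 q=0
t2.Δ0 v=0 clk=0 r=0 p=0 u=1 q=0
t2.Δ1 v=0 clk=1 r=0 p=0 u=1 q=0
t2.Δ2 v=0 clk=1 r=0 p=0 u=1 q=1
t2.Δ3 v=0 clk=1 r=1 p=0 u=1 q=1
t3.Δ0 v=0 clk=1 r=1 p=0 u=1 q=1
t3.Δ1 v=0 clk=0 r=1 p=0 u=1 q=1
t4.Δ0 v=0 clk=0 r=1 p=0 u=1 q=1
t4.Δ1 v=0 clk=1 r=1 p=0 u=1 q=1
t4.Δ2 v=0 clk=1 r=1 p=0 u=1 q=0
t4.Δ3 v=0 clk=1 r=0 p=0 u=1 q=0
t5.Δ0 v=0 clk=1 r=0 p=0 u=1 q=0
t5.Δ1 v=0 clk=0 r=0 p=0 u=1 q=0
t6.Δ0 v=0 clk=0 r=0 p=0 u=1 q=0
t6.Δ1 v=0 clk=1 r=0 p=0 u=1 q=0
t6.Δ2 v=0 clk=1 r=0 p=0 u=1 q=1
t6.Δ3 v=0 clk=1 r=1 p=0 u=1 q=1
t7.Δ0 v=0 clk=1 r=1 p=0 u=1 q=1
t7.Δ1 v=0 clk=0 r=1 p=0 u=1 q=1
t8.Δ0 v=0 clk=0 r=1 p=0 u=1 q=1
t8.Δ1 v=0 clk=1 r=1 p=0 u=1 q=1
t8.Δ2 v=0 clk=1 r=1 p=0 u=1 q=0
t8.Δ3 v=0 clk=1 r=0 p=0 u=1 q=0
t9.Δ0 v=0 clk=1 r=0 p=0 u=1 q=0
t9.Δ1 v=0 clk=0 r=0 p=0 u=1 q=0
t10.Δ0 v=0 clk=0 r=0 p=0 u=1 q=0
t10.Δ1 v=0 clk=1 r=0 p=0 u=1 q=0
t10.Δ2 v=0 clk=1 r=0 p=0 u=1 q=1
t10.Δ3 v=0 clk=1 r=1 p=0 u=1 q=1
t11.Δ0 v=0 clk=1 r=1 p=0 u=1 q=1
t11.Δ1 v=0 clk=0 r=1 p=0 u=1 q=1
t12.Δ0 v=0 clk=0 r=1 p=0 u=1 q=1
t12.Δ1 v=0 clk=1 r=1 p=0 u=1 q=1
t12.Δ2 v=0 clk=1 r=1 p=0 u=1 q=0
t12.Δ3 v=0 clk=1 r=0 p=0 u=1 q=0
t13.Δ0 v=0 clk=1 r=0 p=0 u=1 q=0
t13.Δ1 v=0 clk=0 r=0 p=0 u=1 q=0
t14.Δ0 v=0 clk=0 r=0 p=0 u=1 q=0
t14.Δ1 v=0 clk=1 r=0 p=0 u=1 q=0
t14.Δ2 v=0 clk=1 r=0 p=0 u=1 q=1
t14.Δ3 v=0 clk=1 r=1 p=0 u=1 q=1
t15.Δ0 v=0 clk=1 r=1 p=0 u=1 q=1
t15.Δ1 v=0 clk=0 r=1 p=0 u=1 q=1
t16.Δ0 v=0 clk=0 r=1 p=0 u=1 q=1
t16.Δ1 v=0 clk=1 r=1 p=0 u=1 q=1
t16.Δ2 v=0 clk=1 r=1 p=0 u=1 q=0
t16.Δ3 v=0 clk=1 r=0 p=0 u=1 q=0
t17.Δ0 v=0 clk=1 r=0 p=0 u=1 q=0
t17.Δ1 v=0 clk=0 r=0 p=0 u=1 q=0
t18.Δ0 v=0 clk=0 r=0 p=0 u=1 q=0
t18.Δ1 v=0 clk=1 r=0 p=0 u=1 q=0
t18.Δ2 v=0 clk=1 r=0 p=0 u=1 q=1
t18.Δ3 v=0 clk=1 r=1 p=0 u=1 q=1

3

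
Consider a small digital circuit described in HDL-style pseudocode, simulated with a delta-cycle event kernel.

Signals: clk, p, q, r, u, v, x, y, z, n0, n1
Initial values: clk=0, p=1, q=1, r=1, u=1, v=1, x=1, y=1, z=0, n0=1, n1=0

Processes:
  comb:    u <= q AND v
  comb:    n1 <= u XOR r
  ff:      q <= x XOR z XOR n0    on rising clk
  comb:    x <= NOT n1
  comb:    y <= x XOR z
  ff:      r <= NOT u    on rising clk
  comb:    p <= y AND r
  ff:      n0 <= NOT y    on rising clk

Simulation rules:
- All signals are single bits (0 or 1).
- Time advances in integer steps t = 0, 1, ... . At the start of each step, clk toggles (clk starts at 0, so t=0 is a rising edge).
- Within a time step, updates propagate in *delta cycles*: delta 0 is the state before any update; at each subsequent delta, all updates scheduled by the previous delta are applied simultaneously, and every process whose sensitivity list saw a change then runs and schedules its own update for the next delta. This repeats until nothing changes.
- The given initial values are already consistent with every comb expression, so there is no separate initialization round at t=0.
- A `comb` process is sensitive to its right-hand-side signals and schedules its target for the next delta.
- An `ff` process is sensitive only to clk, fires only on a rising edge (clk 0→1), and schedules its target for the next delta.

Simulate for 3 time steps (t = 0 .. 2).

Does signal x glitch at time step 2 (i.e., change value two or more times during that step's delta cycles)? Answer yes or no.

yes

t0.Δ0 clk=0 n1=0 v=1 z=0 x=1 n0=1 r=1 u=1 y=1 p=1 q=1
t0.Δ1 clk=1 n1=0 v=1 z=0 x=1 n0=1 r=1 u=1 y=1 p=1 q=1
t0.Δ2 clk=1 n1=0 v=1 z=0 x=1 n0=0 r=0 u=1 y=1 p=1 q=0
t0.Δ3 clk=1 n1=1 v=1 z=0 x=1 n0=0 r=0 u=0 y=1 p=0 q=0
t0.Δ4 clk=1 n1=0 v=1 z=0 x=0 n0=0 r=0 u=0 y=1 p=0 q=0
t0.Δ5 clk=1 n1=0 v=1 z=0 x=1 n0=0 r=0 u=0 y=0 p=0 q=0
t0.Δ6 clk=1 n1=0 v=1 z=0 x=1 n0=0 r=0 u=0 y=1 p=0 q=0
t1.Δ0 clk=1 n1=0 v=1 z=0 x=1 n0=0 r=0 u=0 y=1 p=0 q=0
t1.Δ1 clk=0 n1=0 v=1 z=0 x=1 n0=0 r=0 u=0 y=1 p=0 q=0
t2.Δ0 clk=0 n1=0 v=1 z=0 x=1 n0=0 r=0 u=0 y=1 p=0 q=0
t2.Δ1 clk=1 n1=0 v=1 z=0 x=1 n0=0 r=0 u=0 y=1 p=0 q=0
t2.Δ2 clk=1 n1=0 v=1 z=0 x=1 n0=0 r=1 u=0 y=1 p=0 q=1
t2.Δ3 clk=1 n1=1 v=1 z=0 x=1 n0=0 r=1 u=1 y=1 p=1 q=1
t2.Δ4 clk=1 n1=0 v=1 z=0 x=0 n0=0 r=1 u=1 y=1 p=1 q=1
t2.Δ5 clk=1 n1=0 v=1 z=0 x=1 n0=0 r=1 u=1 y=0 p=1 q=1
t2.Δ6 clk=1 n1=0 v=1 z=0 x=1 n0=0 r=1 u=1 y=1 p=0 q=1
t2.Δ7 clk=1 n1=0 v=1 z=0 x=1 n0=0 r=1 u=1 y=1 p=1 q=1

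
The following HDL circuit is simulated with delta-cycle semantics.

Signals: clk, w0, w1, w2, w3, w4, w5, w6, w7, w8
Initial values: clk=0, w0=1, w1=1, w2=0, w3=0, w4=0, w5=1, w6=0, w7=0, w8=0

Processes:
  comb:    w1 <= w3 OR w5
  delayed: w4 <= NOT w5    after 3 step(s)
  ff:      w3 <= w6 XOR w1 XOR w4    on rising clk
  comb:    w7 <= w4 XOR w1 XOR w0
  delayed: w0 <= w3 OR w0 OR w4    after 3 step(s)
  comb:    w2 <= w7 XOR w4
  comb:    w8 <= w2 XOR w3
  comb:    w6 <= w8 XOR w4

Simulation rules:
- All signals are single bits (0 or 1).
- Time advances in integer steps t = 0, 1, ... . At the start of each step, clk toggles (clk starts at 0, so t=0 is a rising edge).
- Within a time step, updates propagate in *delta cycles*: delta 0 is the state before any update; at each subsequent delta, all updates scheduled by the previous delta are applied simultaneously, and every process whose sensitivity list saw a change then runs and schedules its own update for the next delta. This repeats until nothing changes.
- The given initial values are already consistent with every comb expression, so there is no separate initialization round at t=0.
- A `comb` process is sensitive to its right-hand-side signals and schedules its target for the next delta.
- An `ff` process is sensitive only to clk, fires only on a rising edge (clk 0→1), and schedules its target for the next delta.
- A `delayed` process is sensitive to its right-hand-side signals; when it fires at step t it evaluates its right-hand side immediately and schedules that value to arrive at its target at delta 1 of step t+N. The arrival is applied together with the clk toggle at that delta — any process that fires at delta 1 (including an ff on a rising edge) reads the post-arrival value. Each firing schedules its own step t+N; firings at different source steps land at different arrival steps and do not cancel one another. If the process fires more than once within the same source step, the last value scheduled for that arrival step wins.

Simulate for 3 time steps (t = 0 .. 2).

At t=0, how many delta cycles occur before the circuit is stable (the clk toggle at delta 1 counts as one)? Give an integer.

4

t0.Δ0 w2=0 w3=0 w0=1 w5=1 w7=0 w8=0 clk=0 w1=1 w6=0 w4=0
t0.Δ1 w2=0 w3=0 w0=1 w5=1 w7=0 w8=0 clk=1 w1=1 w6=0 w4=0
t0.Δ2 w2=0 w3=1 w0=1 w5=1 w7=0 w8=0 clk=1 w1=1 w6=0 w4=0
t0.Δ3 w2=0 w3=1 w0=1 w5=1 w7=0 w8=1 clk=1 w1=1 w6=0 w4=0
t0.Δ4 w2=0 w3=1 w0=1 w5=1 w7=0 w8=1 clk=1 w1=1 w6=1 w4=0
t1.Δ0 w2=0 w3=1 w0=1 w5=1 w7=0 w8=1 clk=1 w1=1 w6=1 w4=0
t1.Δ1 w2=0 w3=1 w0=1 w5=1 w7=0 w8=1 clk=0 w1=1 w6=1 w4=0
t2.Δ0 w2=0 w3=1 w0=1 w5=1 w7=0 w8=1 clk=0 w1=1 w6=1 w4=0
t2.Δ1 w2=0 w3=1 w0=1 w5=1 w7=0 w8=1 clk=1 w1=1 w6=1 w4=0
t2.Δ2 w2=0 w3=0 w0=1 w5=1 w7=0 w8=1 clk=1 w1=1 w6=1 w4=0
t2.Δ3 w2=0 w3=0 w0=1 w5=1 w7=0 w8=0 clk=1 w1=1 w6=1 w4=0
t2.Δ4 w2=0 w3=0 w0=1 w5=1 w7=0 w8=0 clk=1 w1=1 w6=0 w4=0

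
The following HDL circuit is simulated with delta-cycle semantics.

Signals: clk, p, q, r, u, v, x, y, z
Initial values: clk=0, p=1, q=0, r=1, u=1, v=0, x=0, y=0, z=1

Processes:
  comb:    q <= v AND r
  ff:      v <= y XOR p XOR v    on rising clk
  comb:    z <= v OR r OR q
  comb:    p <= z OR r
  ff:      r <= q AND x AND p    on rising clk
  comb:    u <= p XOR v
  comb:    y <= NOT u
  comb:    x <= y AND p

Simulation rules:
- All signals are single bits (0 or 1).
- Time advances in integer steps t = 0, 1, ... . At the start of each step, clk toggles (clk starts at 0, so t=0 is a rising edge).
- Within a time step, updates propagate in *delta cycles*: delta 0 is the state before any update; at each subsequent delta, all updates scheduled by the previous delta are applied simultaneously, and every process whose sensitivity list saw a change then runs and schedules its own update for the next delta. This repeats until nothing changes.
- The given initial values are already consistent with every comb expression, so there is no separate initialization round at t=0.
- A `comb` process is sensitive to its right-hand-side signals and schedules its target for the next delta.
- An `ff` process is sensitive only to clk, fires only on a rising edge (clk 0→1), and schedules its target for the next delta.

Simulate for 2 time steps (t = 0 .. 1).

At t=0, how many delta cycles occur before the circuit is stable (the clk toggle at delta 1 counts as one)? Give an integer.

[bits: clk,v,x,q,p,y,r,z,u]
t=0: Δ0=000010111 Δ1=100010111 Δ2=110010011 Δ3=110010010 Δ4=110011010 Δ5=111011010 | 5Δ
t=1: Δ0=111011010 Δ1=011011010 | 1Δ

5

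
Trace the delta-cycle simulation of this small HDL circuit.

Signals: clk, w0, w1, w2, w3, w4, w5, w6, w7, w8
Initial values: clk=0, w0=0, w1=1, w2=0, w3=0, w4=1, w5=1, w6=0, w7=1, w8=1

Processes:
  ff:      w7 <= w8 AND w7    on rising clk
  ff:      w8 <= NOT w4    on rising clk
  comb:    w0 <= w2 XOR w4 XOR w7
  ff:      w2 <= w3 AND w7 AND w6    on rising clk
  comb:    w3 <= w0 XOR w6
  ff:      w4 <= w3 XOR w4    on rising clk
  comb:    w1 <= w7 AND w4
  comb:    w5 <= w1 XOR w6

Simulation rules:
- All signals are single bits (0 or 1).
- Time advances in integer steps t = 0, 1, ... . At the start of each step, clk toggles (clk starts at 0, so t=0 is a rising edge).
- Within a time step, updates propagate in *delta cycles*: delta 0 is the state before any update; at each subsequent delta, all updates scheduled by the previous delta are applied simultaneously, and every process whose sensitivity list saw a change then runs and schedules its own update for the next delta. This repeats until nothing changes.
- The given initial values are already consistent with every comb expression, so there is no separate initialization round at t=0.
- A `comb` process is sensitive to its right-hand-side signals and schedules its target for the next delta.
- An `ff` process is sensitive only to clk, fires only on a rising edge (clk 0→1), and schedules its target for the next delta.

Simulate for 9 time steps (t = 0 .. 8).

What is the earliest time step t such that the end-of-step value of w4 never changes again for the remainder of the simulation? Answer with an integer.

4

t0.Δ0 w3=0 w7=1 w1=1 clk=0 w4=1 w0=0 w5=1 w8=1 w6=0 w2=0
t0.Δ1 w3=0 w7=1 w1=1 clk=1 w4=1 w0=0 w5=1 w8=1 w6=0 w2=0
t0.Δ2 w3=0 w7=1 w1=1 clk=1 w4=1 w0=0 w5=1 w8=0 w6=0 w2=0
t1.Δ0 w3=0 w7=1 w1=1 clk=1 w4=1 w0=0 w5=1 w8=0 w6=0 w2=0
t1.Δ1 w3=0 w7=1 w1=1 clk=0 w4=1 w0=0 w5=1 w8=0 w6=0 w2=0
t2.Δ0 w3=0 w7=1 w1=1 clk=0 w4=1 w0=0 w5=1 w8=0 w6=0 w2=0
t2.Δ1 w3=0 w7=1 w1=1 clk=1 w4=1 w0=0 w5=1 w8=0 w6=0 w2=0
t2.Δ2 w3=0 w7=0 w1=1 clk=1 w4=1 w0=0 w5=1 w8=0 w6=0 w2=0
t2.Δ3 w3=0 w7=0 w1=0 clk=1 w4=1 w0=1 w5=1 w8=0 w6=0 w2=0
t2.Δ4 w3=1 w7=0 w1=0 clk=1 w4=1 w0=1 w5=0 w8=0 w6=0 w2=0
t3.Δ0 w3=1 w7=0 w1=0 clk=1 w4=1 w0=1 w5=0 w8=0 w6=0 w2=0
t3.Δ1 w3=1 w7=0 w1=0 clk=0 w4=1 w0=1 w5=0 w8=0 w6=0 w2=0
t4.Δ0 w3=1 w7=0 w1=0 clk=0 w4=1 w0=1 w5=0 w8=0 w6=0 w2=0
t4.Δ1 w3=1 w7=0 w1=0 clk=1 w4=1 w0=1 w5=0 w8=0 w6=0 w2=0
t4.Δ2 w3=1 w7=0 w1=0 clk=1 w4=0 w0=1 w5=0 w8=0 w6=0 w2=0
t4.Δ3 w3=1 w7=0 w1=0 clk=1 w4=0 w0=0 w5=0 w8=0 w6=0 w2=0
t4.Δ4 w3=0 w7=0 w1=0 clk=1 w4=0 w0=0 w5=0 w8=0 w6=0 w2=0
t5.Δ0 w3=0 w7=0 w1=0 clk=1 w4=0 w0=0 w5=0 w8=0 w6=0 w2=0
t5.Δ1 w3=0 w7=0 w1=0 clk=0 w4=0 w0=0 w5=0 w8=0 w6=0 w2=0
t6.Δ0 w3=0 w7=0 w1=0 clk=0 w4=0 w0=0 w5=0 w8=0 w6=0 w2=0
t6.Δ1 w3=0 w7=0 w1=0 clk=1 w4=0 w0=0 w5=0 w8=0 w6=0 w2=0
t6.Δ2 w3=0 w7=0 w1=0 clk=1 w4=0 w0=0 w5=0 w8=1 w6=0 w2=0
t7.Δ0 w3=0 w7=0 w1=0 clk=1 w4=0 w0=0 w5=0 w8=1 w6=0 w2=0
t7.Δ1 w3=0 w7=0 w1=0 clk=0 w4=0 w0=0 w5=0 w8=1 w6=0 w2=0
t8.Δ0 w3=0 w7=0 w1=0 clk=0 w4=0 w0=0 w5=0 w8=1 w6=0 w2=0
t8.Δ1 w3=0 w7=0 w1=0 clk=1 w4=0 w0=0 w5=0 w8=1 w6=0 w2=0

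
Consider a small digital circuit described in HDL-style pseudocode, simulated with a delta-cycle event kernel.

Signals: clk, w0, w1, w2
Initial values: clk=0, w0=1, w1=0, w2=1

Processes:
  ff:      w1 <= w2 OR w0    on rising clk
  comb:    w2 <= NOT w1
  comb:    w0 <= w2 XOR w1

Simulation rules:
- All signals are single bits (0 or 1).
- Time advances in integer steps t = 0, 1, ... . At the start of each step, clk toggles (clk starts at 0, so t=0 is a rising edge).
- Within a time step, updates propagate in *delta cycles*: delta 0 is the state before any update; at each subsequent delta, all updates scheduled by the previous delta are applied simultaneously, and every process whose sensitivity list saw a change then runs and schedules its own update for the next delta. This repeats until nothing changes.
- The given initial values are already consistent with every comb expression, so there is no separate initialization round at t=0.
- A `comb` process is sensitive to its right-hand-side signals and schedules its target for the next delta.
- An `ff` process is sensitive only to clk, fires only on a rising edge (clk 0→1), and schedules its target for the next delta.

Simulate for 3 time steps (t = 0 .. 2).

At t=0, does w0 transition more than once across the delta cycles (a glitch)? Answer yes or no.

yes

[bits: clk,w2,w1,w0]
t=0: Δ0=0101 Δ1=1101 Δ2=1111 Δ3=1010 Δ4=1011 | 4Δ
t=1: Δ0=1011 Δ1=0011 | 1Δ
t=2: Δ0=0011 Δ1=1011 | 1Δ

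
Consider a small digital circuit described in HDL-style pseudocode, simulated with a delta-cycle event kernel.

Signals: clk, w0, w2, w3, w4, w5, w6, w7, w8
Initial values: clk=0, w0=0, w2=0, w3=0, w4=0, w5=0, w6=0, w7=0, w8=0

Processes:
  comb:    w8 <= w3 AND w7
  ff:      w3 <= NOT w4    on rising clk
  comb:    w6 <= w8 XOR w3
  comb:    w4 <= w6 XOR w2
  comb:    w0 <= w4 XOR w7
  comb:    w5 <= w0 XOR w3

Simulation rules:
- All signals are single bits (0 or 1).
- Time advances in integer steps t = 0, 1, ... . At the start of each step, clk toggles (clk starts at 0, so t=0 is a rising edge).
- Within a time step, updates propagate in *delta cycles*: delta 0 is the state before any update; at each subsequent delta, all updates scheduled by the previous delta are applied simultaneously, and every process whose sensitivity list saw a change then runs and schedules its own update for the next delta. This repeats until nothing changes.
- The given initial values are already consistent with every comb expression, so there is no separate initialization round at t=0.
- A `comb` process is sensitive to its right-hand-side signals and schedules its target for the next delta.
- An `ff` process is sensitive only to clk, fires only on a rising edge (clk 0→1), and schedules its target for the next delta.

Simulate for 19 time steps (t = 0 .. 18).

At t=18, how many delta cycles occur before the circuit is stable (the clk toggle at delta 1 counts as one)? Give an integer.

[bits: w2,w5,w6,w3,clk,w8,w7,w4,w0]
t=0: Δ0=000000000 Δ1=000010000 Δ2=000110000 Δ3=011110000 Δ4=011110010 Δ5=011110011 Δ6=001110011 | 6Δ
t=1: Δ0=001110011 Δ1=001100011 | 1Δ
t=2: Δ0=001100011 Δ1=001110011 Δ2=001010011 Δ3=010010011 Δ4=010010001 Δ5=010010000 Δ6=000010000 | 6Δ
t=3: Δ0=000010000 Δ1=000000000 | 1Δ
t=4: Δ0=000000000 Δ1=000010000 Δ2=000110000 Δ3=011110000 Δ4=011110010 Δ5=011110011 Δ6=001110011 | 6Δ
t=5: Δ0=001110011 Δ1=001100011 | 1Δ
t=6: Δ0=001100011 Δ1=001110011 Δ2=001010011 Δ3=010010011 Δ4=010010001 Δ5=010010000 Δ6=000010000 | 6Δ
t=7: Δ0=000010000 Δ1=000000000 | 1Δ
t=8: Δ0=000000000 Δ1=000010000 Δ2=000110000 Δ3=011110000 Δ4=011110010 Δ5=011110011 Δ6=001110011 | 6Δ
t=9: Δ0=001110011 Δ1=001100011 | 1Δ
t=10: Δ0=001100011 Δ1=001110011 Δ2=001010011 Δ3=010010011 Δ4=010010001 Δ5=010010000 Δ6=000010000 | 6Δ
t=11: Δ0=000010000 Δ1=000000000 | 1Δ
t=12: Δ0=000000000 Δ1=000010000 Δ2=000110000 Δ3=011110000 Δ4=011110010 Δ5=011110011 Δ6=001110011 | 6Δ
t=13: Δ0=001110011 Δ1=001100011 | 1Δ
t=14: Δ0=001100011 Δ1=001110011 Δ2=001010011 Δ3=010010011 Δ4=010010001 Δ5=010010000 Δ6=000010000 | 6Δ
t=15: Δ0=000010000 Δ1=000000000 | 1Δ
t=16: Δ0=000000000 Δ1=000010000 Δ2=000110000 Δ3=011110000 Δ4=011110010 Δ5=011110011 Δ6=001110011 | 6Δ
t=17: Δ0=001110011 Δ1=001100011 | 1Δ
t=18: Δ0=001100011 Δ1=001110011 Δ2=001010011 Δ3=010010011 Δ4=010010001 Δ5=010010000 Δ6=000010000 | 6Δ

6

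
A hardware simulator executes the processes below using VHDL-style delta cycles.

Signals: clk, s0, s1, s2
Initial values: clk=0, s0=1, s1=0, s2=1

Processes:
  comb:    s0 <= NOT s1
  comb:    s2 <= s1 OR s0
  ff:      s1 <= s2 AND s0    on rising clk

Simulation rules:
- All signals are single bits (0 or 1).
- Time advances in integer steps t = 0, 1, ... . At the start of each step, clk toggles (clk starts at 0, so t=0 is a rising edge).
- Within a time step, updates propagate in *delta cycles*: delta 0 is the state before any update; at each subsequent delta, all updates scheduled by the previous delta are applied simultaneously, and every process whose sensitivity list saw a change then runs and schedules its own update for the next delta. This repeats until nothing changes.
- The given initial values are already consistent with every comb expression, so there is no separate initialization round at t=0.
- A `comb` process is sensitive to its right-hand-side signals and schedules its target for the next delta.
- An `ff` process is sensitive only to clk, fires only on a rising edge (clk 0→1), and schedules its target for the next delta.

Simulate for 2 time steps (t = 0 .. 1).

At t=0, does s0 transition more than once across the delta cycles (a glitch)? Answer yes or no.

no

[bits: s0,s2,clk,s1]
t=0: Δ0=1100 Δ1=1110 Δ2=1111 Δ3=0111 | 3Δ
t=1: Δ0=0111 Δ1=0101 | 1Δ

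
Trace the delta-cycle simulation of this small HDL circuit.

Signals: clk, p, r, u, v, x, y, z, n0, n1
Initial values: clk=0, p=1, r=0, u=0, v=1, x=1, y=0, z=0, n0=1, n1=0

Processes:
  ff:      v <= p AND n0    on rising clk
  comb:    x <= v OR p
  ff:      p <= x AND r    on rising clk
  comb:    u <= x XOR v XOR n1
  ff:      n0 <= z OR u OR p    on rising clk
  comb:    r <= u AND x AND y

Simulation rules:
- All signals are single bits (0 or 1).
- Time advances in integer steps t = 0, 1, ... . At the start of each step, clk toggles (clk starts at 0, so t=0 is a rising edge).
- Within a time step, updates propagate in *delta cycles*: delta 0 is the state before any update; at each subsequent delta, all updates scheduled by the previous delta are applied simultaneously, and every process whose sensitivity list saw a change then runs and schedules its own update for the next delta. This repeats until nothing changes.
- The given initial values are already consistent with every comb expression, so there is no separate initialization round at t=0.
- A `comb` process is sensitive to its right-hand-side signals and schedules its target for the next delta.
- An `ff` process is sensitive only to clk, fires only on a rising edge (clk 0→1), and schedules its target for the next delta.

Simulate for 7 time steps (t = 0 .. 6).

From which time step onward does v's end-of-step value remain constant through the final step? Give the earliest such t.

[bits: n0,p,n1,r,clk,z,u,y,v,x]
t=0: Δ0=1100000011 Δ1=1100100011 Δ2=1000100011 | 2Δ
t=1: Δ0=1000100011 Δ1=1000000011 | 1Δ
t=2: Δ0=1000000011 Δ1=1000100011 Δ2=0000100001 Δ3=0000101000 Δ4=0000100000 | 4Δ
t=3: Δ0=0000100000 Δ1=0000000000 | 1Δ
t=4: Δ0=0000000000 Δ1=0000100000 | 1Δ
t=5: Δ0=0000100000 Δ1=0000000000 | 1Δ
t=6: Δ0=0000000000 Δ1=0000100000 | 1Δ

2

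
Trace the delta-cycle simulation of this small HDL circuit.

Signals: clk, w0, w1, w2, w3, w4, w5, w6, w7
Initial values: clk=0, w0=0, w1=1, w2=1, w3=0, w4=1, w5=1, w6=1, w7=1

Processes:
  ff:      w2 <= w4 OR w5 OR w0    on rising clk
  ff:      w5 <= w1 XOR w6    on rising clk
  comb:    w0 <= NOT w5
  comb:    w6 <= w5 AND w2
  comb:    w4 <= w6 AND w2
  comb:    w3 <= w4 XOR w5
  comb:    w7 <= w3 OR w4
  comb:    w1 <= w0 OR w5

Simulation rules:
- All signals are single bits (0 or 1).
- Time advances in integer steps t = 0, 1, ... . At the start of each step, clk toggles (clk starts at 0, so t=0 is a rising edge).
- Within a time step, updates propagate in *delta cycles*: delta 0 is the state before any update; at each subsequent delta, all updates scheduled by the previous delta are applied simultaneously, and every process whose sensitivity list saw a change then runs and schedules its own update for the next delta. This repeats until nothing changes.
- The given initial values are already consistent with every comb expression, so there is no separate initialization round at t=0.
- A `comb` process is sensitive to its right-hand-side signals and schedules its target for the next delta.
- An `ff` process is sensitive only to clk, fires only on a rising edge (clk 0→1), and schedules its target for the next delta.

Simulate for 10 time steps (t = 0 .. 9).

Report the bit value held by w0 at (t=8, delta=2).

t0.Δ0 w7=1 w5=1 w2=1 clk=0 w6=1 w0=0 w1=1 w4=1 w3=0
t0.Δ1 w7=1 w5=1 w2=1 clk=1 w6=1 w0=0 w1=1 w4=1 w3=0
t0.Δ2 w7=1 w5=0 w2=1 clk=1 w6=1 w0=0 w1=1 w4=1 w3=0
t0.Δ3 w7=1 w5=0 w2=1 clk=1 w6=0 w0=1 w1=0 w4=1 w3=1
t0.Δ4 w7=1 w5=0 w2=1 clk=1 w6=0 w0=1 w1=1 w4=0 w3=1
t0.Δ5 w7=1 w5=0 w2=1 clk=1 w6=0 w0=1 w1=1 w4=0 w3=0
t0.Δ6 w7=0 w5=0 w2=1 clk=1 w6=0 w0=1 w1=1 w4=0 w3=0
t1.Δ0 w7=0 w5=0 w2=1 clk=1 w6=0 w0=1 w1=1 w4=0 w3=0
t1.Δ1 w7=0 w5=0 w2=1 clk=0 w6=0 w0=1 w1=1 w4=0 w3=0
t2.Δ0 w7=0 w5=0 w2=1 clk=0 w6=0 w0=1 w1=1 w4=0 w3=0
t2.Δ1 w7=0 w5=0 w2=1 clk=1 w6=0 w0=1 w1=1 w4=0 w3=0
t2.Δ2 w7=0 w5=1 w2=1 clk=1 w6=0 w0=1 w1=1 w4=0 w3=0
t2.Δ3 w7=0 w5=1 w2=1 clk=1 w6=1 w0=0 w1=1 w4=0 w3=1
t2.Δ4 w7=1 w5=1 w2=1 clk=1 w6=1 w0=0 w1=1 w4=1 w3=1
t2.Δ5 w7=1 w5=1 w2=1 clk=1 w6=1 w0=0 w1=1 w4=1 w3=0
t3.Δ0 w7=1 w5=1 w2=1 clk=1 w6=1 w0=0 w1=1 w4=1 w3=0
t3.Δ1 w7=1 w5=1 w2=1 clk=0 w6=1 w0=0 w1=1 w4=1 w3=0
t4.Δ0 w7=1 w5=1 w2=1 clk=0 w6=1 w0=0 w1=1 w4=1 w3=0
t4.Δ1 w7=1 w5=1 w2=1 clk=1 w6=1 w0=0 w1=1 w4=1 w3=0
t4.Δ2 w7=1 w5=0 w2=1 clk=1 w6=1 w0=0 w1=1 w4=1 w3=0
t4.Δ3 w7=1 w5=0 w2=1 clk=1 w6=0 w0=1 w1=0 w4=1 w3=1
t4.Δ4 w7=1 w5=0 w2=1 clk=1 w6=0 w0=1 w1=1 w4=0 w3=1
t4.Δ5 w7=1 w5=0 w2=1 clk=1 w6=0 w0=1 w1=1 w4=0 w3=0
t4.Δ6 w7=0 w5=0 w2=1 clk=1 w6=0 w0=1 w1=1 w4=0 w3=0
t5.Δ0 w7=0 w5=0 w2=1 clk=1 w6=0 w0=1 w1=1 w4=0 w3=0
t5.Δ1 w7=0 w5=0 w2=1 clk=0 w6=0 w0=1 w1=1 w4=0 w3=0
t6.Δ0 w7=0 w5=0 w2=1 clk=0 w6=0 w0=1 w1=1 w4=0 w3=0
t6.Δ1 w7=0 w5=0 w2=1 clk=1 w6=0 w0=1 w1=1 w4=0 w3=0
t6.Δ2 w7=0 w5=1 w2=1 clk=1 w6=0 w0=1 w1=1 w4=0 w3=0
t6.Δ3 w7=0 w5=1 w2=1 clk=1 w6=1 w0=0 w1=1 w4=0 w3=1
t6.Δ4 w7=1 w5=1 w2=1 clk=1 w6=1 w0=0 w1=1 w4=1 w3=1
t6.Δ5 w7=1 w5=1 w2=1 clk=1 w6=1 w0=0 w1=1 w4=1 w3=0
t7.Δ0 w7=1 w5=1 w2=1 clk=1 w6=1 w0=0 w1=1 w4=1 w3=0
t7.Δ1 w7=1 w5=1 w2=1 clk=0 w6=1 w0=0 w1=1 w4=1 w3=0
t8.Δ0 w7=1 w5=1 w2=1 clk=0 w6=1 w0=0 w1=1 w4=1 w3=0
t8.Δ1 w7=1 w5=1 w2=1 clk=1 w6=1 w0=0 w1=1 w4=1 w3=0
t8.Δ2 w7=1 w5=0 w2=1 clk=1 w6=1 w0=0 w1=1 w4=1 w3=0
t8.Δ3 w7=1 w5=0 w2=1 clk=1 w6=0 w0=1 w1=0 w4=1 w3=1
t8.Δ4 w7=1 w5=0 w2=1 clk=1 w6=0 w0=1 w1=1 w4=0 w3=1
t8.Δ5 w7=1 w5=0 w2=1 clk=1 w6=0 w0=1 w1=1 w4=0 w3=0
t8.Δ6 w7=0 w5=0 w2=1 clk=1 w6=0 w0=1 w1=1 w4=0 w3=0
t9.Δ0 w7=0 w5=0 w2=1 clk=1 w6=0 w0=1 w1=1 w4=0 w3=0
t9.Δ1 w7=0 w5=0 w2=1 clk=0 w6=0 w0=1 w1=1 w4=0 w3=0

0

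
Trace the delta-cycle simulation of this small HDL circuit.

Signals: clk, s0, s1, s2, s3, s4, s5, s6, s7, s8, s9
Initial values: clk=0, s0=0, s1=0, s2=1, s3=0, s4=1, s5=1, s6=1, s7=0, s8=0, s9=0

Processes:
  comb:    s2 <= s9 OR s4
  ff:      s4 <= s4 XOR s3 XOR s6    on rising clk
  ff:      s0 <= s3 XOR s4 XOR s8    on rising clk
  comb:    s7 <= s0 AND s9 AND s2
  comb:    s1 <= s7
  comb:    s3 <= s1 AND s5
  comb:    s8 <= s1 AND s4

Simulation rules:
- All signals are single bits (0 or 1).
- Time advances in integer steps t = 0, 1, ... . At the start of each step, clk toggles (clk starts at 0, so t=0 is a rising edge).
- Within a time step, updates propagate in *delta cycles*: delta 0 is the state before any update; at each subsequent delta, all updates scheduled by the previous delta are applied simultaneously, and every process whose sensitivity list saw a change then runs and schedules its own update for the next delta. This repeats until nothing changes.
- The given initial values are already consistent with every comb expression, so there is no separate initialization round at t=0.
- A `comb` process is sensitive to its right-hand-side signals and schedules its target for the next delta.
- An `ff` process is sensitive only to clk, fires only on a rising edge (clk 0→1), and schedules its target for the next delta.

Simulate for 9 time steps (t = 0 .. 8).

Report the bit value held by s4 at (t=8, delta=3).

t=0 Δ0: s5=1 s3=0 s6=1 s2=1 s4=1 s0=0 clk=0 s9=0 s1=0 s8=0 s7=0
  Δ1: clk:0→1
  Δ2: s4:1→0, s0:0→1
  Δ3: s2:1→0
  (3Δ to stable)
t=1 Δ0: s5=1 s3=0 s6=1 s2=0 s4=0 s0=1 clk=1 s9=0 s1=0 s8=0 s7=0
  Δ1: clk:1→0
  (1Δ to stable)
t=2 Δ0: s5=1 s3=0 s6=1 s2=0 s4=0 s0=1 clk=0 s9=0 s1=0 s8=0 s7=0
  Δ1: clk:0→1
  Δ2: s4:0→1, s0:1→0
  Δ3: s2:0→1
  (3Δ to stable)
t=3 Δ0: s5=1 s3=0 s6=1 s2=1 s4=1 s0=0 clk=1 s9=0 s1=0 s8=0 s7=0
  Δ1: clk:1→0
  (1Δ to stable)
t=4 Δ0: s5=1 s3=0 s6=1 s2=1 s4=1 s0=0 clk=0 s9=0 s1=0 s8=0 s7=0
  Δ1: clk:0→1
  Δ2: s4:1→0, s0:0→1
  Δ3: s2:1→0
  (3Δ to stable)
t=5 Δ0: s5=1 s3=0 s6=1 s2=0 s4=0 s0=1 clk=1 s9=0 s1=0 s8=0 s7=0
  Δ1: clk:1→0
  (1Δ to stable)
t=6 Δ0: s5=1 s3=0 s6=1 s2=0 s4=0 s0=1 clk=0 s9=0 s1=0 s8=0 s7=0
  Δ1: clk:0→1
  Δ2: s4:0→1, s0:1→0
  Δ3: s2:0→1
  (3Δ to stable)
t=7 Δ0: s5=1 s3=0 s6=1 s2=1 s4=1 s0=0 clk=1 s9=0 s1=0 s8=0 s7=0
  Δ1: clk:1→0
  (1Δ to stable)
t=8 Δ0: s5=1 s3=0 s6=1 s2=1 s4=1 s0=0 clk=0 s9=0 s1=0 s8=0 s7=0
  Δ1: clk:0→1
  Δ2: s4:1→0, s0:0→1
  Δ3: s2:1→0
  (3Δ to stable)

0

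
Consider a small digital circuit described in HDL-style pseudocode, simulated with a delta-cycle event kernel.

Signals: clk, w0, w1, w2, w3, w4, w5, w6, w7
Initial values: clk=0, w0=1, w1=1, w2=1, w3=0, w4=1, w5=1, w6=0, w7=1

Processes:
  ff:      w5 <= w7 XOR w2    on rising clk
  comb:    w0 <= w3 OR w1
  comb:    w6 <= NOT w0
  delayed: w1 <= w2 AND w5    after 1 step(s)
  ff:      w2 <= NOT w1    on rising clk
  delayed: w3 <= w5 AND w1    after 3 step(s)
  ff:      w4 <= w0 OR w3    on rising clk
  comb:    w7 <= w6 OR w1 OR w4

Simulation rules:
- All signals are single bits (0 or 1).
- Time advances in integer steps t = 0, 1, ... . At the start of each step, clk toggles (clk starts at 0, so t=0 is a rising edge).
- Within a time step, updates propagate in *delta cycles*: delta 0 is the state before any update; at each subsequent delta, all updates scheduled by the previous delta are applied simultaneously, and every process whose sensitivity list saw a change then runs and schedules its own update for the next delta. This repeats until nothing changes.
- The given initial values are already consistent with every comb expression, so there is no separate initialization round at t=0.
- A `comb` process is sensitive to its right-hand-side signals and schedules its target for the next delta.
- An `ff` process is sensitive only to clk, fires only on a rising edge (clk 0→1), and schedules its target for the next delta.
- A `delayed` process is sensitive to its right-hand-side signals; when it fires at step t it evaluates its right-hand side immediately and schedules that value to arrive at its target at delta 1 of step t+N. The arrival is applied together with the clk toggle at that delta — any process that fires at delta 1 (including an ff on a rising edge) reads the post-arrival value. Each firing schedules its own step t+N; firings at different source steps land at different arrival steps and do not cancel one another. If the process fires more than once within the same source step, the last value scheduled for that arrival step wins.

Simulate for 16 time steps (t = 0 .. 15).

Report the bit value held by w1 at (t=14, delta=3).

t0.Δ0 w1=1 w0=1 w6=0 clk=0 w4=1 w3=0 w7=1 w5=1 w2=1
t0.Δ1 w1=1 w0=1 w6=0 clk=1 w4=1 w3=0 w7=1 w5=1 w2=1
t0.Δ2 w1=1 w0=1 w6=0 clk=1 w4=1 w3=0 w7=1 w5=0 w2=0
t1.Δ0 w1=1 w0=1 w6=0 clk=1 w4=1 w3=0 w7=1 w5=0 w2=0
t1.Δ1 w1=0 w0=1 w6=0 clk=0 w4=1 w3=0 w7=1 w5=0 w2=0
t1.Δ2 w1=0 w0=0 w6=0 clk=0 w4=1 w3=0 w7=1 w5=0 w2=0
t1.Δ3 w1=0 w0=0 w6=1 clk=0 w4=1 w3=0 w7=1 w5=0 w2=0
t2.Δ0 w1=0 w0=0 w6=1 clk=0 w4=1 w3=0 w7=1 w5=0 w2=0
t2.Δ1 w1=0 w0=0 w6=1 clk=1 w4=1 w3=0 w7=1 w5=0 w2=0
t2.Δ2 w1=0 w0=0 w6=1 clk=1 w4=0 w3=0 w7=1 w5=1 w2=1
t3.Δ0 w1=0 w0=0 w6=1 clk=1 w4=0 w3=0 w7=1 w5=1 w2=1
t3.Δ1 w1=1 w0=0 w6=1 clk=0 w4=0 w3=0 w7=1 w5=1 w2=1
t3.Δ2 w1=1 w0=1 w6=1 clk=0 w4=0 w3=0 w7=1 w5=1 w2=1
t3.Δ3 w1=1 w0=1 w6=0 clk=0 w4=0 w3=0 w7=1 w5=1 w2=1
t4.Δ0 w1=1 w0=1 w6=0 clk=0 w4=0 w3=0 w7=1 w5=1 w2=1
t4.Δ1 w1=1 w0=1 w6=0 clk=1 w4=0 w3=0 w7=1 w5=1 w2=1
t4.Δ2 w1=1 w0=1 w6=0 clk=1 w4=1 w3=0 w7=1 w5=0 w2=0
t5.Δ0 w1=1 w0=1 w6=0 clk=1 w4=1 w3=0 w7=1 w5=0 w2=0
t5.Δ1 w1=0 w0=1 w6=0 clk=0 w4=1 w3=0 w7=1 w5=0 w2=0
t5.Δ2 w1=0 w0=0 w6=0 clk=0 w4=1 w3=0 w7=1 w5=0 w2=0
t5.Δ3 w1=0 w0=0 w6=1 clk=0 w4=1 w3=0 w7=1 w5=0 w2=0
t6.Δ0 w1=0 w0=0 w6=1 clk=0 w4=1 w3=0 w7=1 w5=0 w2=0
t6.Δ1 w1=0 w0=0 w6=1 clk=1 w4=1 w3=1 w7=1 w5=0 w2=0
t6.Δ2 w1=0 w0=1 w6=1 clk=1 w4=1 w3=1 w7=1 w5=1 w2=1
t6.Δ3 w1=0 w0=1 w6=0 clk=1 w4=1 w3=1 w7=1 w5=1 w2=1
t7.Δ0 w1=0 w0=1 w6=0 clk=1 w4=1 w3=1 w7=1 w5=1 w2=1
t7.Δ1 w1=1 w0=1 w6=0 clk=0 w4=1 w3=0 w7=1 w5=1 w2=1
t8.Δ0 w1=1 w0=1 w6=0 clk=0 w4=1 w3=0 w7=1 w5=1 w2=1
t8.Δ1 w1=1 w0=1 w6=0 clk=1 w4=1 w3=0 w7=1 w5=1 w2=1
t8.Δ2 w1=1 w0=1 w6=0 clk=1 w4=1 w3=0 w7=1 w5=0 w2=0
t9.Δ0 w1=1 w0=1 w6=0 clk=1 w4=1 w3=0 w7=1 w5=0 w2=0
t9.Δ1 w1=0 w0=1 w6=0 clk=0 w4=1 w3=0 w7=1 w5=0 w2=0
t9.Δ2 w1=0 w0=0 w6=0 clk=0 w4=1 w3=0 w7=1 w5=0 w2=0
t9.Δ3 w1=0 w0=0 w6=1 clk=0 w4=1 w3=0 w7=1 w5=0 w2=0
t10.Δ0 w1=0 w0=0 w6=1 clk=0 w4=1 w3=0 w7=1 w5=0 w2=0
t10.Δ1 w1=0 w0=0 w6=1 clk=1 w4=1 w3=1 w7=1 w5=0 w2=0
t10.Δ2 w1=0 w0=1 w6=1 clk=1 w4=1 w3=1 w7=1 w5=1 w2=1
t10.Δ3 w1=0 w0=1 w6=0 clk=1 w4=1 w3=1 w7=1 w5=1 w2=1
t11.Δ0 w1=0 w0=1 w6=0 clk=1 w4=1 w3=1 w7=1 w5=1 w2=1
t11.Δ1 w1=1 w0=1 w6=0 clk=0 w4=1 w3=0 w7=1 w5=1 w2=1
t12.Δ0 w1=1 w0=1 w6=0 clk=0 w4=1 w3=0 w7=1 w5=1 w2=1
t12.Δ1 w1=1 w0=1 w6=0 clk=1 w4=1 w3=0 w7=1 w5=1 w2=1
t12.Δ2 w1=1 w0=1 w6=0 clk=1 w4=1 w3=0 w7=1 w5=0 w2=0
t13.Δ0 w1=1 w0=1 w6=0 clk=1 w4=1 w3=0 w7=1 w5=0 w2=0
t13.Δ1 w1=0 w0=1 w6=0 clk=0 w4=1 w3=0 w7=1 w5=0 w2=0
t13.Δ2 w1=0 w0=0 w6=0 clk=0 w4=1 w3=0 w7=1 w5=0 w2=0
t13.Δ3 w1=0 w0=0 w6=1 clk=0 w4=1 w3=0 w7=1 w5=0 w2=0
t14.Δ0 w1=0 w0=0 w6=1 clk=0 w4=1 w3=0 w7=1 w5=0 w2=0
t14.Δ1 w1=0 w0=0 w6=1 clk=1 w4=1 w3=1 w7=1 w5=0 w2=0
t14.Δ2 w1=0 w0=1 w6=1 clk=1 w4=1 w3=1 w7=1 w5=1 w2=1
t14.Δ3 w1=0 w0=1 w6=0 clk=1 w4=1 w3=1 w7=1 w5=1 w2=1
t15.Δ0 w1=0 w0=1 w6=0 clk=1 w4=1 w3=1 w7=1 w5=1 w2=1
t15.Δ1 w1=1 w0=1 w6=0 clk=0 w4=1 w3=0 w7=1 w5=1 w2=1

0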